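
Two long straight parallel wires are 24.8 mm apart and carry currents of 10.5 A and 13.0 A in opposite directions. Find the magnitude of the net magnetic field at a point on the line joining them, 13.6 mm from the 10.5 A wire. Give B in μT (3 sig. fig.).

Each long wire gives B = μ₀I/(2πd). Distances are d₁ = 0.0136 m and d₂ = 0.0112 m.
B₁ = 1.54×10⁻⁴ T, B₂ = 2.32×10⁻⁴ T.
Between antiparallel currents both contributions point the same way, so they add. B = B₁ + B₂ = 1.54×10⁻⁴ + 2.32×10⁻⁴ = 3.87×10⁻⁴ T.

B ≈ 387 μT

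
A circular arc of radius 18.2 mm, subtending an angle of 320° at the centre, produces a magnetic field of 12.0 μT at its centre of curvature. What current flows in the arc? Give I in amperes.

For a circular arc, B = μ₀Iφ/(4πR) with φ in radians; here φ = 5.585 rad.
So I = 4πRB/(μ₀φ) = 4π × 0.0182 × 1.20×10⁻⁵ / (4π×10⁻⁷ × 5.585) = 0.391 A.

I ≈ 0.391 A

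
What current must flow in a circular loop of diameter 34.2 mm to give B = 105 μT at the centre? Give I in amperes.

At the centre of a circular loop B = μ₀I/(2R), so I = 2RB/μ₀.
With R = 0.0171 m, I = 2 × 0.0171 × 1.05×10⁻⁴ / (4π×10⁻⁷) = 2.86 A.

I ≈ 2.86 A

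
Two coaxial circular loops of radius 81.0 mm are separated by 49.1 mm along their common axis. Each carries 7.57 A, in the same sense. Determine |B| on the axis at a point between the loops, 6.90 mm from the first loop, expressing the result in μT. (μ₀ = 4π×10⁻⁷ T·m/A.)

B ≈ 99.0 μT

Each loop contributes B = μ₀IR²/[2(R²+z²)^(3/2)] on the axis, with z measured from that loop.
Loop 1 (z = 0.0069 m): B₁ = 5.81×10⁻⁵ T. Loop 2 (z = 0.0422 m): B₂ = 4.10×10⁻⁵ T.
The fields add: B = B₁ + B₂ = 9.90×10⁻⁵ T.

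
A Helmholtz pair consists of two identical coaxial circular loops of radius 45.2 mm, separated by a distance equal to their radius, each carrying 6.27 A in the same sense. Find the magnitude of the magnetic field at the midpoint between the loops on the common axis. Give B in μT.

Each loop contributes B = μ₀IR²/[2(R²+z²)^(3/2)] on the axis, with z measured from that loop.
Loop 1 (z = 0.0226 m): B₁ = 6.24×10⁻⁵ T. Loop 2 (z = 0.0226 m): B₂ = 6.24×10⁻⁵ T.
The fields add: B = B₁ + B₂ = 1.25×10⁻⁴ T.

B ≈ 125 μT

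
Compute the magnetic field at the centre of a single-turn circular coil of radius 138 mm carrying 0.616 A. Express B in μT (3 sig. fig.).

At the centre of a circular loop the Biot–Savart law gives B = μ₀I/(2R).
B = (4π×10⁻⁷ × 0.616) / (2 × 0.138) = 2.80×10⁻⁶ T.

B ≈ 2.80 μT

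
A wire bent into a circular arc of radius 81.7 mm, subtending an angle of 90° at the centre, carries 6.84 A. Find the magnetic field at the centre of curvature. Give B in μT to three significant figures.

B ≈ 13.2 μT

The Biot–Savart field of a circular arc at its centre is B = μ₀Iφ/(4πR), with φ = 1.571 rad.
B = (4π×10⁻⁷ × 6.84 × 1.571) / (4π × 0.0817) = 1.32×10⁻⁵ T.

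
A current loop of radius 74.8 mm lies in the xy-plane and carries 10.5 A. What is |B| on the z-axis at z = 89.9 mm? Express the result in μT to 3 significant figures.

B ≈ 23.1 μT

On the axis of a circular loop, B = μ₀IR² / [2(R²+z²)^(3/2)].
R² + z² = (0.0748)² + (0.0899)² = 0.01368 m², and (R²+z²)^(3/2) = 1.60×10⁻³ m³.
B = (4π×10⁻⁷ × 10.5 × 0.005595) / (2 × 1.60×10⁻³) = 2.31×10⁻⁵ T.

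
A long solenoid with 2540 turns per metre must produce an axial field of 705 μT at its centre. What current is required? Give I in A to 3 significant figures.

I ≈ 0.221 A

Inside a long solenoid B = μ₀nI with n = 2540 m⁻¹, so I = B/(μ₀n).
I = 7.05×10⁻⁴ / (4π×10⁻⁷ × 2540) = 0.221 A.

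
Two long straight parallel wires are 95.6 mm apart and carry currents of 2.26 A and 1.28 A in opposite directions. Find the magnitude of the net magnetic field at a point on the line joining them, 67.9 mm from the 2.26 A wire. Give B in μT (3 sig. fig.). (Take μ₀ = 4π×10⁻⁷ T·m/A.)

Each long wire gives B = μ₀I/(2πd). Distances are d₁ = 0.0679 m and d₂ = 0.0277 m.
B₁ = 6.66×10⁻⁶ T, B₂ = 9.24×10⁻⁶ T.
Between antiparallel currents both contributions point the same way, so they add. B = B₁ + B₂ = 6.66×10⁻⁶ + 9.24×10⁻⁶ = 1.59×10⁻⁵ T.

B ≈ 15.9 μT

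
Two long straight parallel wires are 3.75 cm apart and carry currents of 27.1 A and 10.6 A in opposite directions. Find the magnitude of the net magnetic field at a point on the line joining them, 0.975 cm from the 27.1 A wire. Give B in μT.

Each long wire gives B = μ₀I/(2πd). Distances are d₁ = 0.00975 m and d₂ = 0.02775 m.
B₁ = 5.56×10⁻⁴ T, B₂ = 7.64×10⁻⁵ T.
Between antiparallel currents both contributions point the same way, so they add. B = B₁ + B₂ = 5.56×10⁻⁴ + 7.64×10⁻⁵ = 6.32×10⁻⁴ T.

B ≈ 632 μT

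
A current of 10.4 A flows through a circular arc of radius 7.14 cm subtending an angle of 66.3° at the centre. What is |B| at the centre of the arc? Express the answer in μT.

B ≈ 16.9 μT

The Biot–Savart field of a circular arc at its centre is B = μ₀Iφ/(4πR), with φ = 1.157 rad.
B = (4π×10⁻⁷ × 10.4 × 1.157) / (4π × 0.0714) = 1.69×10⁻⁵ T.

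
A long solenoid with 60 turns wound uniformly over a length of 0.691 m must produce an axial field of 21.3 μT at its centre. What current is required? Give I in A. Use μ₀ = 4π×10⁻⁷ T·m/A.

I ≈ 0.195 A

Inside a long solenoid B = μ₀nI with n = 86.83 m⁻¹, so I = B/(μ₀n).
I = 2.13×10⁻⁵ / (4π×10⁻⁷ × 86.83) = 0.195 A.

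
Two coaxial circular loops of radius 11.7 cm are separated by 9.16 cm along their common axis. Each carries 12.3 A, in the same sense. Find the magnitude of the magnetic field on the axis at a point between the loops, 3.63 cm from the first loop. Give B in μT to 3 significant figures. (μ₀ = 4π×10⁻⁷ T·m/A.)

Each loop contributes B = μ₀IR²/[2(R²+z²)^(3/2)] on the axis, with z measured from that loop.
Loop 1 (z = 0.0363 m): B₁ = 5.75×10⁻⁵ T. Loop 2 (z = 0.0553 m): B₂ = 4.88×10⁻⁵ T.
The fields add: B = B₁ + B₂ = 1.06×10⁻⁴ T.

B ≈ 106 μT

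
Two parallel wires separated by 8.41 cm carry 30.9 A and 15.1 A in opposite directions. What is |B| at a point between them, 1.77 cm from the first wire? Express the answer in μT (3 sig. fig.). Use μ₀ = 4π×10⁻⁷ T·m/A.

B ≈ 395 μT

Each long wire gives B = μ₀I/(2πd). Distances are d₁ = 0.0177 m and d₂ = 0.0664 m.
B₁ = 3.49×10⁻⁴ T, B₂ = 4.55×10⁻⁵ T.
Between antiparallel currents both contributions point the same way, so they add. B = B₁ + B₂ = 3.49×10⁻⁴ + 4.55×10⁻⁵ = 3.95×10⁻⁴ T.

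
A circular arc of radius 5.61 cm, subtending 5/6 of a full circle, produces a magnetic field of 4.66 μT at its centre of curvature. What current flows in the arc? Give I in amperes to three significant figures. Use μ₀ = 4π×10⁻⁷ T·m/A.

I ≈ 0.499 A

For a circular arc, B = μ₀Iφ/(4πR) with φ in radians; here φ = 5.236 rad.
So I = 4πRB/(μ₀φ) = 4π × 0.0561 × 4.66×10⁻⁶ / (4π×10⁻⁷ × 5.236) = 0.499 A.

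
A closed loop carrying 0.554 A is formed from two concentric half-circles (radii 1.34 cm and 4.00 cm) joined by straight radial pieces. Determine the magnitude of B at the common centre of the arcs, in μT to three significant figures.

B ≈ 8.64 μT

The radial connectors point toward the centre, so dl × r̂ = 0 and they contribute nothing.
Each semicircle gives μ₀I/(4R): inner arc 1.30×10⁻⁵ T, outer arc 4.35×10⁻⁶ T.
The two arcs carry current in opposite angular senses, so their fields oppose: B = |1.30×10⁻⁵ − 4.35×10⁻⁶| = 8.64×10⁻⁶ T.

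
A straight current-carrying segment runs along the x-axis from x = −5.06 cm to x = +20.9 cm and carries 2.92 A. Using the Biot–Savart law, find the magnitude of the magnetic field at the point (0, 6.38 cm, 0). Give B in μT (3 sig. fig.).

For a finite straight segment, B = (μ₀I/4πd)(sinθ₁ + sinθ₂), where θ₁, θ₂ are the angles from the perpendicular to each end.
The perpendicular distance is d = 0.0638 m; the end-offsets along the wire are a = 0.0506 m and b = 0.209 m.
sinθ₁ = 0.0506/√(0.0506²+0.0638²) = 0.6214; sinθ₂ = 0.209/√(0.209²+0.0638²) = 0.9564.
B = (4π×10⁻⁷ × 2.92) / (4π × 0.0638) × (0.6214 + 0.9564) = 7.22×10⁻⁶ T.

B ≈ 7.22 μT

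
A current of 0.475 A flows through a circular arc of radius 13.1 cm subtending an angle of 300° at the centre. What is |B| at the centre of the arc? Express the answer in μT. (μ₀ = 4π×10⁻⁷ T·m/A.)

B ≈ 1.90 μT

The Biot–Savart field of a circular arc at its centre is B = μ₀Iφ/(4πR), with φ = 5.236 rad.
B = (4π×10⁻⁷ × 0.475 × 5.236) / (4π × 0.131) = 1.90×10⁻⁶ T.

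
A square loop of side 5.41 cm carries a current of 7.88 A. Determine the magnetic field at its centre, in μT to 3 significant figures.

B ≈ 165 μT

Each side is a finite straight segment at perpendicular distance d = a/(2 tan(π/4)) = 0.02705 m from the centre, with end-angles ±π/4.
One side contributes B₁ = (μ₀I/4πd)·2 sin(π/4) = 4.12×10⁻⁵ T.
All 4 sides add in the same direction: B = 4 × 4.12×10⁻⁵ = 1.65×10⁻⁴ T.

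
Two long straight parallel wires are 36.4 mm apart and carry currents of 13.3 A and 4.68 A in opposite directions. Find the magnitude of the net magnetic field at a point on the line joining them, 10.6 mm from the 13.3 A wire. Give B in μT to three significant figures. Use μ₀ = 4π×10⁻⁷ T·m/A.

Each long wire gives B = μ₀I/(2πd). Distances are d₁ = 0.0106 m and d₂ = 0.0258 m.
B₁ = 2.51×10⁻⁴ T, B₂ = 3.63×10⁻⁵ T.
Between antiparallel currents both contributions point the same way, so they add. B = B₁ + B₂ = 2.51×10⁻⁴ + 3.63×10⁻⁵ = 2.87×10⁻⁴ T.

B ≈ 287 μT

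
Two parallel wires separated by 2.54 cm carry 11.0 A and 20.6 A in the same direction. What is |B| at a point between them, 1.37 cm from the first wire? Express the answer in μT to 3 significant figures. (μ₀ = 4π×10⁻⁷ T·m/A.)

Each long wire gives B = μ₀I/(2πd). Distances are d₁ = 0.0137 m and d₂ = 0.0117 m.
B₁ = 1.61×10⁻⁴ T, B₂ = 3.52×10⁻⁴ T.
Between parallel currents the two contributions point in opposite directions, so they subtract. B = |B₁ − B₂| = |1.61×10⁻⁴ − 3.52×10⁻⁴| = 1.92×10⁻⁴ T.

B ≈ 192 μT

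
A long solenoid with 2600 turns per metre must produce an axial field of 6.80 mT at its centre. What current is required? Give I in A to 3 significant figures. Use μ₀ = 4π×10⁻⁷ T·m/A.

I ≈ 2.08 A

Inside a long solenoid B = μ₀nI with n = 2600 m⁻¹, so I = B/(μ₀n).
I = 6.80×10⁻³ / (4π×10⁻⁷ × 2600) = 2.08 A.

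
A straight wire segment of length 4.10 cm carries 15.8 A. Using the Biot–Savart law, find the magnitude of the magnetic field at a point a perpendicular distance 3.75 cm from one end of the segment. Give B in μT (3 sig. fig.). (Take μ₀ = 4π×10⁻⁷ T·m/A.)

For a finite straight segment, B = (μ₀I/4πd)(sinθ₁ + sinθ₂), where θ₁, θ₂ are the angles from the perpendicular to each end.
The perpendicular foot is at one end, so the two end-offsets along the wire are 0 and L = 0.041 m.
sinθ₁ = 0/√(0²+0.0375²) = 0.0000; sinθ₂ = 0.041/√(0.041²+0.0375²) = 0.7379.
B = (4π×10⁻⁷ × 15.8) / (4π × 0.0375) × (0.0000 + 0.7379) = 3.11×10⁻⁵ T.

B ≈ 31.1 μT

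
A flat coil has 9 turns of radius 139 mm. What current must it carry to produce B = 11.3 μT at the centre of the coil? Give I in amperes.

For an N-turn coil, B = Nμ₀I/(2R) with R = 0.139 m, so I = 2RB/(Nμ₀) = 2 × 0.139 × 1.13×10⁻⁵ / (9 × 4π×10⁻⁷) = 0.278 A.

I ≈ 0.278 A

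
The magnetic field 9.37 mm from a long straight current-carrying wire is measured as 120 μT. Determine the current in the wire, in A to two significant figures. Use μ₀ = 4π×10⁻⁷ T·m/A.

For a long straight wire B = μ₀I/(2πd), so I = 2πdB/μ₀.
I = 2π × 0.00937 × 1.20×10⁻⁴ / (4π×10⁻⁷) = 5.62 A.

I ≈ 5.6 A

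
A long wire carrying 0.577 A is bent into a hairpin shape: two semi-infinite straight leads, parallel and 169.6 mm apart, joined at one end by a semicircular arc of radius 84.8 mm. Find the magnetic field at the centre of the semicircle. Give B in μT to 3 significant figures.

B ≈ 3.50 μT

The semicircular arc contributes B_arc = μ₀I·π/(4πR) = μ₀I/(4R) = 2.14×10⁻⁶ T.
Each semi-infinite lead is at perpendicular distance R = 0.0848 m from the centre, with the perpendicular foot at its near end, so it contributes μ₀I/(4πR); both point the same way, together 1.36×10⁻⁶ T.
Arc and leads all point the same direction: B = 2.14×10⁻⁶ + 1.36×10⁻⁶ = 3.50×10⁻⁶ T.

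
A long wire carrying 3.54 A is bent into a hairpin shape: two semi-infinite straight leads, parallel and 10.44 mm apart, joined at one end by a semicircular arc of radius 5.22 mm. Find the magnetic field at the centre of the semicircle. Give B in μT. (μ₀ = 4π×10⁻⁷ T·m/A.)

The semicircular arc contributes B_arc = μ₀I·π/(4πR) = μ₀I/(4R) = 2.13×10⁻⁴ T.
Each semi-infinite lead is at perpendicular distance R = 0.00522 m from the centre, with the perpendicular foot at its near end, so it contributes μ₀I/(4πR); both point the same way, together 1.36×10⁻⁴ T.
Arc and leads all point the same direction: B = 2.13×10⁻⁴ + 1.36×10⁻⁴ = 3.49×10⁻⁴ T.

B ≈ 349 μT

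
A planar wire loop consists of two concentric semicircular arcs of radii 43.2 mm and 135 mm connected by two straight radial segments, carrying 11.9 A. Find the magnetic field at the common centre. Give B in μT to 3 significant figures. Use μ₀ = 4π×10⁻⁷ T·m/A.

The radial connectors point toward the centre, so dl × r̂ = 0 and they contribute nothing.
Each semicircle gives μ₀I/(4R): inner arc 8.65×10⁻⁵ T, outer arc 2.77×10⁻⁵ T.
The two arcs carry current in opposite angular senses, so their fields oppose: B = |8.65×10⁻⁵ − 2.77×10⁻⁵| = 5.88×10⁻⁵ T.

B ≈ 58.8 μT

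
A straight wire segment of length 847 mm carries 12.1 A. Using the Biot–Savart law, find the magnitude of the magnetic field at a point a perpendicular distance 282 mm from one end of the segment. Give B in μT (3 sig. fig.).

B ≈ 4.07 μT

For a finite straight segment, B = (μ₀I/4πd)(sinθ₁ + sinθ₂), where θ₁, θ₂ are the angles from the perpendicular to each end.
The perpendicular foot is at one end, so the two end-offsets along the wire are 0 and L = 0.847 m.
sinθ₁ = 0/√(0²+0.282²) = 0.0000; sinθ₂ = 0.847/√(0.847²+0.282²) = 0.9488.
B = (4π×10⁻⁷ × 12.1) / (4π × 0.282) × (0.0000 + 0.9488) = 4.07×10⁻⁶ T.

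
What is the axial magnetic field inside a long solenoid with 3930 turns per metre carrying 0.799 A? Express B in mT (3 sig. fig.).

B ≈ 3.95 mT

Inside a long solenoid, B = μ₀nI with n = 3930 turns/m.
B = 4π×10⁻⁷ × 3930 × 0.799 = 3.95×10⁻³ T.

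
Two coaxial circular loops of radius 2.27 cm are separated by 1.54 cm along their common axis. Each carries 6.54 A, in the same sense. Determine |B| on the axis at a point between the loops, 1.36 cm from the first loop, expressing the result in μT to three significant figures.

B ≈ 294 μT

Each loop contributes B = μ₀IR²/[2(R²+z²)^(3/2)] on the axis, with z measured from that loop.
Loop 1 (z = 0.0136 m): B₁ = 1.14×10⁻⁴ T. Loop 2 (z = 0.0018 m): B₂ = 1.79×10⁻⁴ T.
The fields add: B = B₁ + B₂ = 2.94×10⁻⁴ T.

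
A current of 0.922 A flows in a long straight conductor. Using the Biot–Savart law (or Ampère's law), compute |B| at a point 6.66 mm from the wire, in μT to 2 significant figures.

For an infinitely long straight wire, B = μ₀I/(2πd).
B = (4π×10⁻⁷ × 0.922) / (2π × 0.00666) = 2.77×10⁻⁵ T.

B ≈ 28 μT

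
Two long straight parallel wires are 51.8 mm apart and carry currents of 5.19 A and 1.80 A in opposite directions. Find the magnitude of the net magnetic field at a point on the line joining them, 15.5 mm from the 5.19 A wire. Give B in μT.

B ≈ 76.9 μT

Each long wire gives B = μ₀I/(2πd). Distances are d₁ = 0.0155 m and d₂ = 0.0363 m.
B₁ = 6.70×10⁻⁵ T, B₂ = 9.92×10⁻⁶ T.
Between antiparallel currents both contributions point the same way, so they add. B = B₁ + B₂ = 6.70×10⁻⁵ + 9.92×10⁻⁶ = 7.69×10⁻⁵ T.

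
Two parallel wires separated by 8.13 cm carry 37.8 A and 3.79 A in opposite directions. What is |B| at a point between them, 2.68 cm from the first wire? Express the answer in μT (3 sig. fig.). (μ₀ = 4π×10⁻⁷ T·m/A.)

B ≈ 296 μT

Each long wire gives B = μ₀I/(2πd). Distances are d₁ = 0.0268 m and d₂ = 0.0545 m.
B₁ = 2.82×10⁻⁴ T, B₂ = 1.39×10⁻⁵ T.
Between antiparallel currents both contributions point the same way, so they add. B = B₁ + B₂ = 2.82×10⁻⁴ + 1.39×10⁻⁵ = 2.96×10⁻⁴ T.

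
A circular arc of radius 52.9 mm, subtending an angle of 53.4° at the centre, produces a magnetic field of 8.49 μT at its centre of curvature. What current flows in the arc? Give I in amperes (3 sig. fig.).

For a circular arc, B = μ₀Iφ/(4πR) with φ in radians; here φ = 0.932 rad.
So I = 4πRB/(μ₀φ) = 4π × 0.0529 × 8.49×10⁻⁶ / (4π×10⁻⁷ × 0.932) = 4.82 A.

I ≈ 4.82 A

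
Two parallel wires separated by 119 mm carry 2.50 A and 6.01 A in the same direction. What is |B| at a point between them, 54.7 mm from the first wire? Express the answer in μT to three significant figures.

B ≈ 9.55 μT

Each long wire gives B = μ₀I/(2πd). Distances are d₁ = 0.0547 m and d₂ = 0.0643 m.
B₁ = 9.14×10⁻⁶ T, B₂ = 1.87×10⁻⁵ T.
Between parallel currents the two contributions point in opposite directions, so they subtract. B = |B₁ − B₂| = |9.14×10⁻⁶ − 1.87×10⁻⁵| = 9.55×10⁻⁶ T.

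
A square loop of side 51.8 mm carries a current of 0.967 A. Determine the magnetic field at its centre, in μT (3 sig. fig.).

Each side is a finite straight segment at perpendicular distance d = a/(2 tan(π/4)) = 0.0259 m from the centre, with end-angles ±π/4.
One side contributes B₁ = (μ₀I/4πd)·2 sin(π/4) = 5.28×10⁻⁶ T.
All 4 sides add in the same direction: B = 4 × 5.28×10⁻⁶ = 2.11×10⁻⁵ T.

B ≈ 21.1 μT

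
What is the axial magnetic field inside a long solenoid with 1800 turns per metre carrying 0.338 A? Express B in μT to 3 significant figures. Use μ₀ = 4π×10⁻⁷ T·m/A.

B ≈ 765 μT

Inside a long solenoid, B = μ₀nI with n = 1800 turns/m.
B = 4π×10⁻⁷ × 1800 × 0.338 = 7.65×10⁻⁴ T.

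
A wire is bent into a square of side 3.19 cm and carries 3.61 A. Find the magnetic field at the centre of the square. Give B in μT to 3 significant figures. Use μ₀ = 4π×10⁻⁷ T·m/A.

Each side is a finite straight segment at perpendicular distance d = a/(2 tan(π/4)) = 0.01595 m from the centre, with end-angles ±π/4.
One side contributes B₁ = (μ₀I/4πd)·2 sin(π/4) = 3.20×10⁻⁵ T.
All 4 sides add in the same direction: B = 4 × 3.20×10⁻⁵ = 1.28×10⁻⁴ T.

B ≈ 128 μT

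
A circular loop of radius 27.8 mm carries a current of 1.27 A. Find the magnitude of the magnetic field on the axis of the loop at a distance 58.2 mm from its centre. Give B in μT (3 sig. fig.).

B ≈ 2.30 μT

On the axis of a circular loop, B = μ₀IR² / [2(R²+z²)^(3/2)].
R² + z² = (0.0278)² + (0.0582)² = 0.00416 m², and (R²+z²)^(3/2) = 2.68×10⁻⁴ m³.
B = (4π×10⁻⁷ × 1.27 × 0.0007728) / (2 × 2.68×10⁻⁴) = 2.30×10⁻⁶ T.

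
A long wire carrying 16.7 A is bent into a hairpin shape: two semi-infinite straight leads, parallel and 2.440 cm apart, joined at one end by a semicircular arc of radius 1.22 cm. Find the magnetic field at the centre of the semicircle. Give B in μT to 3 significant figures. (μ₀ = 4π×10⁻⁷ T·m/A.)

B ≈ 704 μT

The semicircular arc contributes B_arc = μ₀I·π/(4πR) = μ₀I/(4R) = 4.30×10⁻⁴ T.
Each semi-infinite lead is at perpendicular distance R = 0.0122 m from the centre, with the perpendicular foot at its near end, so it contributes μ₀I/(4πR); both point the same way, together 2.74×10⁻⁴ T.
Arc and leads all point the same direction: B = 4.30×10⁻⁴ + 2.74×10⁻⁴ = 7.04×10⁻⁴ T.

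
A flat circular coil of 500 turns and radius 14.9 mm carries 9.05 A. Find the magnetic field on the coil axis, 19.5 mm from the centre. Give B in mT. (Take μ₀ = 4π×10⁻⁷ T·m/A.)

B ≈ 42.7 mT

For an N-turn flat coil, B = Nμ₀IR²/[2(R²+z²)^(3/2)] with R = 0.0149 m, z = 0.0195 m.
B = 500 × 8.54×10⁻⁵ T = 4.27×10⁻² T.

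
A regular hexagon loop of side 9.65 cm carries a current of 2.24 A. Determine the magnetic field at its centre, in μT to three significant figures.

Each side is a finite straight segment at perpendicular distance d = a/(2 tan(π/6)) = 0.08357 m from the centre, with end-angles ±π/6.
One side contributes B₁ = (μ₀I/4πd)·2 sin(π/6) = 2.68×10⁻⁶ T.
All 6 sides add in the same direction: B = 6 × 2.68×10⁻⁶ = 1.61×10⁻⁵ T.

B ≈ 16.1 μT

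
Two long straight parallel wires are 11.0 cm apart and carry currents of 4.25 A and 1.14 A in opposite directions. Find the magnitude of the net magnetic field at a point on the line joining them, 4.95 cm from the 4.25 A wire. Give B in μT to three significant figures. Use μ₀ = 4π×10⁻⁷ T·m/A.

Each long wire gives B = μ₀I/(2πd). Distances are d₁ = 0.0495 m and d₂ = 0.0605 m.
B₁ = 1.72×10⁻⁵ T, B₂ = 3.77×10⁻⁶ T.
Between antiparallel currents both contributions point the same way, so they add. B = B₁ + B₂ = 1.72×10⁻⁵ + 3.77×10⁻⁶ = 2.09×10⁻⁵ T.

B ≈ 20.9 μT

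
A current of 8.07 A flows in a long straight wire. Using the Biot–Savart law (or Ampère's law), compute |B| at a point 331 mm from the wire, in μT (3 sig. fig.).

B ≈ 4.88 μT

For an infinitely long straight wire, B = μ₀I/(2πd).
B = (4π×10⁻⁷ × 8.07) / (2π × 0.331) = 4.88×10⁻⁶ T.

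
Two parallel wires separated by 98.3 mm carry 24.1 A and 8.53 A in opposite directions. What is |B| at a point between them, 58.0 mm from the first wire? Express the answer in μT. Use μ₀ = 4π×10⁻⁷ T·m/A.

Each long wire gives B = μ₀I/(2πd). Distances are d₁ = 0.058 m and d₂ = 0.0403 m.
B₁ = 8.31×10⁻⁵ T, B₂ = 4.23×10⁻⁵ T.
Between antiparallel currents both contributions point the same way, so they add. B = B₁ + B₂ = 8.31×10⁻⁵ + 4.23×10⁻⁵ = 1.25×10⁻⁴ T.

B ≈ 125 μT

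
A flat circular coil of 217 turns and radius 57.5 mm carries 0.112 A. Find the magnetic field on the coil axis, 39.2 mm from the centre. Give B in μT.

B ≈ 150 μT

For an N-turn flat coil, B = Nμ₀IR²/[2(R²+z²)^(3/2)] with R = 0.0575 m, z = 0.0392 m.
B = 217 × 6.90×10⁻⁷ T = 1.50×10⁻⁴ T.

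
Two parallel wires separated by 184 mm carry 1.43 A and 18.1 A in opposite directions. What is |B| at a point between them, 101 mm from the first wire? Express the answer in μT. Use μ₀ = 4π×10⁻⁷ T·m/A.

B ≈ 46.4 μT

Each long wire gives B = μ₀I/(2πd). Distances are d₁ = 0.101 m and d₂ = 0.083 m.
B₁ = 2.83×10⁻⁶ T, B₂ = 4.36×10⁻⁵ T.
Between antiparallel currents both contributions point the same way, so they add. B = B₁ + B₂ = 2.83×10⁻⁶ + 4.36×10⁻⁵ = 4.64×10⁻⁵ T.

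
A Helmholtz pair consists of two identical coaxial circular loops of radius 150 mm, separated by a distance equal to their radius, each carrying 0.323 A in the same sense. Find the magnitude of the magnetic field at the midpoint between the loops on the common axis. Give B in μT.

B ≈ 1.94 μT

Each loop contributes B = μ₀IR²/[2(R²+z²)^(3/2)] on the axis, with z measured from that loop.
Loop 1 (z = 0.075 m): B₁ = 9.68×10⁻⁷ T. Loop 2 (z = 0.075 m): B₂ = 9.68×10⁻⁷ T.
The fields add: B = B₁ + B₂ = 1.94×10⁻⁶ T.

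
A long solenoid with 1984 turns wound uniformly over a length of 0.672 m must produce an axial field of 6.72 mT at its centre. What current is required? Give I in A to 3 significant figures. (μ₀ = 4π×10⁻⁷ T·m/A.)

Inside a long solenoid B = μ₀nI with n = 2952 m⁻¹, so I = B/(μ₀n).
I = 6.72×10⁻³ / (4π×10⁻⁷ × 2952) = 1.81 A.

I ≈ 1.81 A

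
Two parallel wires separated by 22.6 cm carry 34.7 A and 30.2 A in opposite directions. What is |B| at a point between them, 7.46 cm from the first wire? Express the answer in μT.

Each long wire gives B = μ₀I/(2πd). Distances are d₁ = 0.0746 m and d₂ = 0.1514 m.
B₁ = 9.30×10⁻⁵ T, B₂ = 3.99×10⁻⁵ T.
Between antiparallel currents both contributions point the same way, so they add. B = B₁ + B₂ = 9.30×10⁻⁵ + 3.99×10⁻⁵ = 1.33×10⁻⁴ T.

B ≈ 133 μT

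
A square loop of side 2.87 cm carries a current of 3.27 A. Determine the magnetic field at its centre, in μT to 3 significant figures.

Each side is a finite straight segment at perpendicular distance d = a/(2 tan(π/4)) = 0.01435 m from the centre, with end-angles ±π/4.
One side contributes B₁ = (μ₀I/4πd)·2 sin(π/4) = 3.22×10⁻⁵ T.
All 4 sides add in the same direction: B = 4 × 3.22×10⁻⁵ = 1.29×10⁻⁴ T.

B ≈ 129 μT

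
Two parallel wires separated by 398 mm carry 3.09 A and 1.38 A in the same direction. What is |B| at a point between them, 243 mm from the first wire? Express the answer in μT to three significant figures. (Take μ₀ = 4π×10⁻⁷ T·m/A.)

B ≈ 0.763 μT

Each long wire gives B = μ₀I/(2πd). Distances are d₁ = 0.243 m and d₂ = 0.155 m.
B₁ = 2.54×10⁻⁶ T, B₂ = 1.78×10⁻⁶ T.
Between parallel currents the two contributions point in opposite directions, so they subtract. B = |B₁ − B₂| = |2.54×10⁻⁶ − 1.78×10⁻⁶| = 7.63×10⁻⁷ T.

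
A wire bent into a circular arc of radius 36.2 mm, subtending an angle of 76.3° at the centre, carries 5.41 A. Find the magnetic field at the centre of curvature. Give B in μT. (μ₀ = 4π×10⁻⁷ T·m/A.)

B ≈ 19.9 μT

The Biot–Savart field of a circular arc at its centre is B = μ₀Iφ/(4πR), with φ = 1.332 rad.
B = (4π×10⁻⁷ × 5.41 × 1.332) / (4π × 0.0362) = 1.99×10⁻⁵ T.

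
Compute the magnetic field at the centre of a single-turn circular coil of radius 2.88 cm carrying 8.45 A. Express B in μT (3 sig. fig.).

At the centre of a circular loop the Biot–Savart law gives B = μ₀I/(2R).
B = (4π×10⁻⁷ × 8.45) / (2 × 0.0288) = 1.84×10⁻⁴ T.

B ≈ 184 μT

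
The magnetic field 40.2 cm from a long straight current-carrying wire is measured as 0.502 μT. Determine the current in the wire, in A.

For a long straight wire B = μ₀I/(2πd), so I = 2πdB/μ₀.
I = 2π × 0.402 × 5.02×10⁻⁷ / (4π×10⁻⁷) = 1.01 A.

I ≈ 1.01 A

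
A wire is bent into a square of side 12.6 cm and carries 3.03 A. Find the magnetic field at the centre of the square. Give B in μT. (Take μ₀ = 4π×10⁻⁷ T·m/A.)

B ≈ 27.2 μT

Each side is a finite straight segment at perpendicular distance d = a/(2 tan(π/4)) = 0.063 m from the centre, with end-angles ±π/4.
One side contributes B₁ = (μ₀I/4πd)·2 sin(π/4) = 6.80×10⁻⁶ T.
All 4 sides add in the same direction: B = 4 × 6.80×10⁻⁶ = 2.72×10⁻⁵ T.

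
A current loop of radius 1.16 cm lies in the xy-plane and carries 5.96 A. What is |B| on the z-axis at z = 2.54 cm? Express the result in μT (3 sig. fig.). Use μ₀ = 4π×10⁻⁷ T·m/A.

B ≈ 23.1 μT

On the axis of a circular loop, B = μ₀IR² / [2(R²+z²)^(3/2)].
R² + z² = (0.0116)² + (0.0254)² = 0.0007797 m², and (R²+z²)^(3/2) = 2.18×10⁻⁵ m³.
B = (4π×10⁻⁷ × 5.96 × 0.0001346) / (2 × 2.18×10⁻⁵) = 2.31×10⁻⁵ T.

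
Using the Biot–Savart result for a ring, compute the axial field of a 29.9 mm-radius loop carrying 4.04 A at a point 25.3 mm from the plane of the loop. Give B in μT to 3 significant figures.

On the axis of a circular loop, B = μ₀IR² / [2(R²+z²)^(3/2)].
R² + z² = (0.0299)² + (0.0253)² = 0.001534 m², and (R²+z²)^(3/2) = 6.01×10⁻⁵ m³.
B = (4π×10⁻⁷ × 4.04 × 0.000894) / (2 × 6.01×10⁻⁵) = 3.78×10⁻⁵ T.

B ≈ 37.8 μT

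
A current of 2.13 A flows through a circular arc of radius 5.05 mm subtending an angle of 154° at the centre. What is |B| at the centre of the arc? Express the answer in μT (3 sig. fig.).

The Biot–Savart field of a circular arc at its centre is B = μ₀Iφ/(4πR), with φ = 2.688 rad.
B = (4π×10⁻⁷ × 2.13 × 2.688) / (4π × 0.00505) = 1.13×10⁻⁴ T.

B ≈ 113 μT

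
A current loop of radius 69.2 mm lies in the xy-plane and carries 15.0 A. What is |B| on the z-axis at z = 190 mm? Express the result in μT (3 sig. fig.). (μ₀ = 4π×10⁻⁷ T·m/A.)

B ≈ 5.46 μT

On the axis of a circular loop, B = μ₀IR² / [2(R²+z²)^(3/2)].
R² + z² = (0.0692)² + (0.19)² = 0.04089 m², and (R²+z²)^(3/2) = 8.27×10⁻³ m³.
B = (4π×10⁻⁷ × 15.0 × 0.004789) / (2 × 8.27×10⁻³) = 5.46×10⁻⁶ T.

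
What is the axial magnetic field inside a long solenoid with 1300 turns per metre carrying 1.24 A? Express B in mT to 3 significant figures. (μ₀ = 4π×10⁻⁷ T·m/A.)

B ≈ 2.03 mT

Inside a long solenoid, B = μ₀nI with n = 1300 turns/m.
B = 4π×10⁻⁷ × 1300 × 1.24 = 2.03×10⁻³ T.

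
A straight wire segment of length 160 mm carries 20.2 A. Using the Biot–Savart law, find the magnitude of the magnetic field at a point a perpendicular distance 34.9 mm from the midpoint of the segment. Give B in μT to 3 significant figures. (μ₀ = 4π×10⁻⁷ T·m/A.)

B ≈ 106 μT

For a finite straight segment, B = (μ₀I/4πd)(sinθ₁ + sinθ₂), where θ₁, θ₂ are the angles from the perpendicular to each end.
The perpendicular from the point meets the wire at its midpoint, so each end is L/2 = 0.08 m away along the wire.
sinθ₁ = 0.08/√(0.08²+0.0349²) = 0.9166; sinθ₂ = 0.08/√(0.08²+0.0349²) = 0.9166.
B = (4π×10⁻⁷ × 20.2) / (4π × 0.0349) × (0.9166 + 0.9166) = 1.06×10⁻⁴ T.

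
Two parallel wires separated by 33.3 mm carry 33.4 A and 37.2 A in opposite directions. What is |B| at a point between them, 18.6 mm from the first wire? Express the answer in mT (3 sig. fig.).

B ≈ 0.865 mT

Each long wire gives B = μ₀I/(2πd). Distances are d₁ = 0.0186 m and d₂ = 0.0147 m.
B₁ = 3.59×10⁻⁴ T, B₂ = 5.06×10⁻⁴ T.
Between antiparallel currents both contributions point the same way, so they add. B = B₁ + B₂ = 3.59×10⁻⁴ + 5.06×10⁻⁴ = 8.65×10⁻⁴ T.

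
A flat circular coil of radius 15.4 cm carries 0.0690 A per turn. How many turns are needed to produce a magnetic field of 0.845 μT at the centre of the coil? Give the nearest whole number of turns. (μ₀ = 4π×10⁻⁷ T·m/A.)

For an N-turn coil, B = Nμ₀I/(2R). A single turn gives B₁ = 2.82×10⁻⁷ T with R = 0.154 m.
N = B/B₁ = 8.45×10⁻⁷ / 2.82×10⁻⁷ = 3.00.

N = 3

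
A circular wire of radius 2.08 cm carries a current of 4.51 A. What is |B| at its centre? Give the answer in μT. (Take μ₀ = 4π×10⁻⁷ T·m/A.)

At the centre of a circular loop the Biot–Savart law gives B = μ₀I/(2R).
B = (4π×10⁻⁷ × 4.51) / (2 × 0.0208) = 1.36×10⁻⁴ T.

B ≈ 136 μT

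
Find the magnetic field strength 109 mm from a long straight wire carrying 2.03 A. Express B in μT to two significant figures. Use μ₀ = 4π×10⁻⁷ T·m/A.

For an infinitely long straight wire, B = μ₀I/(2πd).
B = (4π×10⁻⁷ × 2.03) / (2π × 0.109) = 3.72×10⁻⁶ T.

B ≈ 3.7 μT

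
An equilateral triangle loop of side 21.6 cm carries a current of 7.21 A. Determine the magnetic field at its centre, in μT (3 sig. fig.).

Each side is a finite straight segment at perpendicular distance d = a/(2 tan(π/3)) = 0.06235 m from the centre, with end-angles ±π/3.
One side contributes B₁ = (μ₀I/4πd)·2 sin(π/3) = 2.00×10⁻⁵ T.
All 3 sides add in the same direction: B = 3 × 2.00×10⁻⁵ = 6.01×10⁻⁵ T.

B ≈ 60.1 μT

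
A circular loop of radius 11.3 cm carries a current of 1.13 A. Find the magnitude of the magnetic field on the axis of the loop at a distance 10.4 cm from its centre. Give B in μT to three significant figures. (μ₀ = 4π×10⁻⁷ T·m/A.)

B ≈ 2.50 μT

On the axis of a circular loop, B = μ₀IR² / [2(R²+z²)^(3/2)].
R² + z² = (0.113)² + (0.104)² = 0.02359 m², and (R²+z²)^(3/2) = 3.62×10⁻³ m³.
B = (4π×10⁻⁷ × 1.13 × 0.01277) / (2 × 3.62×10⁻³) = 2.50×10⁻⁶ T.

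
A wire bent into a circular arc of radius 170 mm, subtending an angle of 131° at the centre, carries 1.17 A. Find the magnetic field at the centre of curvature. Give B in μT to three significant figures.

B ≈ 1.57 μT

The Biot–Savart field of a circular arc at its centre is B = μ₀Iφ/(4πR), with φ = 2.286 rad.
B = (4π×10⁻⁷ × 1.17 × 2.286) / (4π × 0.17) = 1.57×10⁻⁶ T.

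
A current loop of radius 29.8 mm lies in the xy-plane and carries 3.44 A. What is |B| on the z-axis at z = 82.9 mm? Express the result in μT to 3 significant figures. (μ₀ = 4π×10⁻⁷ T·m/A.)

On the axis of a circular loop, B = μ₀IR² / [2(R²+z²)^(3/2)].
R² + z² = (0.0298)² + (0.0829)² = 0.00776 m², and (R²+z²)^(3/2) = 6.84×10⁻⁴ m³.
B = (4π×10⁻⁷ × 3.44 × 0.000888) / (2 × 6.84×10⁻⁴) = 2.81×10⁻⁶ T.

B ≈ 2.81 μT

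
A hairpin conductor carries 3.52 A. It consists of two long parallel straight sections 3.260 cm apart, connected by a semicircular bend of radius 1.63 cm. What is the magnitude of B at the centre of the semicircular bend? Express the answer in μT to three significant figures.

B ≈ 111 μT

The semicircular arc contributes B_arc = μ₀I·π/(4πR) = μ₀I/(4R) = 6.78×10⁻⁵ T.
Each semi-infinite lead is at perpendicular distance R = 0.0163 m from the centre, with the perpendicular foot at its near end, so it contributes μ₀I/(4πR); both point the same way, together 4.32×10⁻⁵ T.
Arc and leads all point the same direction: B = 6.78×10⁻⁵ + 4.32×10⁻⁵ = 1.11×10⁻⁴ T.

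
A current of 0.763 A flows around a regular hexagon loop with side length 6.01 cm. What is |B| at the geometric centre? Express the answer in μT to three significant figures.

B ≈ 8.80 μT

Each side is a finite straight segment at perpendicular distance d = a/(2 tan(π/6)) = 0.05205 m from the centre, with end-angles ±π/6.
One side contributes B₁ = (μ₀I/4πd)·2 sin(π/6) = 1.47×10⁻⁶ T.
All 6 sides add in the same direction: B = 6 × 1.47×10⁻⁶ = 8.80×10⁻⁶ T.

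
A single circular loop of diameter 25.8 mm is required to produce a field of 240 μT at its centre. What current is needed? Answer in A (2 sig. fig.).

I ≈ 4.9 A

At the centre of a circular loop B = μ₀I/(2R), so I = 2RB/μ₀.
With R = 0.0129 m, I = 2 × 0.0129 × 2.40×10⁻⁴ / (4π×10⁻⁷) = 4.93 A.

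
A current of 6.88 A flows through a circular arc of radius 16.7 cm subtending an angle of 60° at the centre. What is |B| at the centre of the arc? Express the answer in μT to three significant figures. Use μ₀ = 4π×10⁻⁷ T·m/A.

B ≈ 4.31 μT

The Biot–Savart field of a circular arc at its centre is B = μ₀Iφ/(4πR), with φ = 1.047 rad.
B = (4π×10⁻⁷ × 6.88 × 1.047) / (4π × 0.167) = 4.31×10⁻⁶ T.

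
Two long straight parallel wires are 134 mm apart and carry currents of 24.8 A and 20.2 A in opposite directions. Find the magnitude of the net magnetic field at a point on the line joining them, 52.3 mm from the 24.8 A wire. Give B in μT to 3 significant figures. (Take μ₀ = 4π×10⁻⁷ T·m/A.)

B ≈ 144 μT

Each long wire gives B = μ₀I/(2πd). Distances are d₁ = 0.0523 m and d₂ = 0.0817 m.
B₁ = 9.48×10⁻⁵ T, B₂ = 4.94×10⁻⁵ T.
Between antiparallel currents both contributions point the same way, so they add. B = B₁ + B₂ = 9.48×10⁻⁵ + 4.94×10⁻⁵ = 1.44×10⁻⁴ T.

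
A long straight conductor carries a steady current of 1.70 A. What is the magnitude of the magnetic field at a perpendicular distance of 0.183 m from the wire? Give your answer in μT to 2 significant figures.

B ≈ 1.9 μT

For an infinitely long straight wire, B = μ₀I/(2πd).
B = (4π×10⁻⁷ × 1.70) / (2π × 0.183) = 1.86×10⁻⁶ T.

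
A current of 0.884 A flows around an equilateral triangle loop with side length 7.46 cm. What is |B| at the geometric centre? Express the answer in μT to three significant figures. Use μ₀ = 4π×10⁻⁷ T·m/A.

B ≈ 21.3 μT

Each side is a finite straight segment at perpendicular distance d = a/(2 tan(π/3)) = 0.02154 m from the centre, with end-angles ±π/3.
One side contributes B₁ = (μ₀I/4πd)·2 sin(π/3) = 7.11×10⁻⁶ T.
All 3 sides add in the same direction: B = 3 × 7.11×10⁻⁶ = 2.13×10⁻⁵ T.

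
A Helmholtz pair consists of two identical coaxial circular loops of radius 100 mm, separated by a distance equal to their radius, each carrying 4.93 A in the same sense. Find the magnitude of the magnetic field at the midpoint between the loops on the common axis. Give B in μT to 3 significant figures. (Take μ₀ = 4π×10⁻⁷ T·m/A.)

B ≈ 44.3 μT

Each loop contributes B = μ₀IR²/[2(R²+z²)^(3/2)] on the axis, with z measured from that loop.
Loop 1 (z = 0.05 m): B₁ = 2.22×10⁻⁵ T. Loop 2 (z = 0.05 m): B₂ = 2.22×10⁻⁵ T.
The fields add: B = B₁ + B₂ = 4.43×10⁻⁵ T.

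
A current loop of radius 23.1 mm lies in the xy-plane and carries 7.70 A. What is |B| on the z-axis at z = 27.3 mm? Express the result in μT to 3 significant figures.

On the axis of a circular loop, B = μ₀IR² / [2(R²+z²)^(3/2)].
R² + z² = (0.0231)² + (0.0273)² = 0.001279 m², and (R²+z²)^(3/2) = 4.57×10⁻⁵ m³.
B = (4π×10⁻⁷ × 7.70 × 0.0005336) / (2 × 4.57×10⁻⁵) = 5.64×10⁻⁵ T.

B ≈ 56.4 μT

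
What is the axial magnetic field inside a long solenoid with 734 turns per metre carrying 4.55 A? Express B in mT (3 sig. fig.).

Inside a long solenoid, B = μ₀nI with n = 734 turns/m.
B = 4π×10⁻⁷ × 734 × 4.55 = 4.20×10⁻³ T.

B ≈ 4.20 mT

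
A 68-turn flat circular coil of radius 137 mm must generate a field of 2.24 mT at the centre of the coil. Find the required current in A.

I ≈ 7.18 A

For an N-turn coil, B = Nμ₀I/(2R) with R = 0.137 m, so I = 2RB/(Nμ₀) = 2 × 0.137 × 2.24×10⁻³ / (68 × 4π×10⁻⁷) = 7.18 A.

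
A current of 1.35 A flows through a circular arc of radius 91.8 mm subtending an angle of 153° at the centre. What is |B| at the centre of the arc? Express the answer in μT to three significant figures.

The Biot–Savart field of a circular arc at its centre is B = μ₀Iφ/(4πR), with φ = 2.67 rad.
B = (4π×10⁻⁷ × 1.35 × 2.67) / (4π × 0.0918) = 3.93×10⁻⁶ T.

B ≈ 3.93 μT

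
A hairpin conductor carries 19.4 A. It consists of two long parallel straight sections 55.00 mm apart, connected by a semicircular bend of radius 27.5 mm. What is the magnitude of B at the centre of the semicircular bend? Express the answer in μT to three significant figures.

B ≈ 363 μT

The semicircular arc contributes B_arc = μ₀I·π/(4πR) = μ₀I/(4R) = 2.22×10⁻⁴ T.
Each semi-infinite lead is at perpendicular distance R = 0.0275 m from the centre, with the perpendicular foot at its near end, so it contributes μ₀I/(4πR); both point the same way, together 1.41×10⁻⁴ T.
Arc and leads all point the same direction: B = 2.22×10⁻⁴ + 1.41×10⁻⁴ = 3.63×10⁻⁴ T.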